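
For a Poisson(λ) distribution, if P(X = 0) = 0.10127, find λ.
λ = 2.2900

For a Poisson(λ) distribution, the PMF at 0 is:
P(X = 0) = λ^0 e^(-λ) / 0! = e^(-λ)

Given P(X = 0) = 0.10127:
e^(-λ) = 0.10127
-λ = ln(0.10127)
λ = -ln(0.10127) = 2.2900

Verification: e^(-2.2900) = 0.10127 ✓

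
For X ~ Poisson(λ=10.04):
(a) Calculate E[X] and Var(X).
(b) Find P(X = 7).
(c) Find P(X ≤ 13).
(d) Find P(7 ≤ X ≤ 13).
(a) E[X] = 10.0400, Var(X) = 10.0400
(b) P(X = 7) = 0.089000
(c) P(X ≤ 13) = 0.861531
(d) P(7 ≤ X ≤ 13) = 0.733891

We have X ~ Poisson(λ=10.04).

(a) Moments:
E[X] = 10.0400
Var(X) = 10.0400
σ = √Var(X) = 3.1686

(b) Point probability using PMF:
P(X = 7) = 0.089000

(c) Cumulative probability using CDF:
P(X ≤ 13) = F(13) = 0.861531

(d) Range probability:
P(7 ≤ X ≤ 13) = P(X ≤ 13) - P(X ≤ 6)
                   = F(13) - F(6)
                   = 0.861531 - 0.127639
                   = 0.733891

This means approximately 73.4% of outcomes fall in the interval [7, 13].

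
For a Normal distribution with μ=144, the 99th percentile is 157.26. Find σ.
σ = 5.6999

For X ~ Normal(μ, σ), the p-th percentile satisfies x = μ + z_p × σ,
where z_p = Φ⁻¹(p) is the standard normal quantile.

Step 1: z_{0.99} = Φ⁻¹(0.99) = 2.3263

Step 2: Solve for σ:
157.26 = 144 + 2.3263 × σ
σ = (157.26 - 144) / 2.3263
σ = 13.26 / 2.3263
σ = 5.6999

Verification: μ + z × σ = 144 + 2.3263 × 5.6999 = 157.26 ✓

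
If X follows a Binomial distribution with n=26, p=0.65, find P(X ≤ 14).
0.161614

We have X ~ Binomial(n=26, p=0.65).

The CDF gives us P(X ≤ k).

Using the CDF:
P(X ≤ 14) = 0.161614

This means there's approximately a 16.2% chance that X is at most 14.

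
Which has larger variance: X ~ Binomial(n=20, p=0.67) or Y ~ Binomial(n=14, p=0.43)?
X has larger variance (4.4220 > 3.4314)

Compute the variance for each distribution:

X ~ Binomial(n=20, p=0.67):
Var(X) = 4.4220

Y ~ Binomial(n=14, p=0.43):
Var(Y) = 3.4314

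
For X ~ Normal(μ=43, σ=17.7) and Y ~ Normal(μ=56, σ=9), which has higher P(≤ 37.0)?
X has higher probability (P(X ≤ 37.0) = 0.3673 > P(Y ≤ 37.0) = 0.0174)

Compute P(≤ 37.0) for each distribution:

X ~ Normal(μ=43, σ=17.7):
P(X ≤ 37.0) = 0.3673

Y ~ Normal(μ=56, σ=9):
P(Y ≤ 37.0) = 0.0174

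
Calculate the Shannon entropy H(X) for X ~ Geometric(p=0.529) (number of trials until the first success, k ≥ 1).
1.3071 nats

We have X ~ Geometric(p=0.529) (number of trials until the first success, k ≥ 1).

The Shannon entropy measures the uncertainty or information content of the distribution.

For a Geometric distribution with p=0.529 (number of trials until the first success, k ≥ 1):
H(X) = 1.3071 nats

(In bits, this would be 1.8858 bits.)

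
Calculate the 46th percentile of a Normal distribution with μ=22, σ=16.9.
20.3027

We have X ~ Normal(μ=22, σ=16.9).

We want to find x such that P(X ≤ x) = 0.46.

This is the 46th percentile, which means 46% of values fall below this point.

Using the inverse CDF (quantile function):
x = F⁻¹(0.46) = 20.3027

Verification: P(X ≤ 20.3027) = 0.46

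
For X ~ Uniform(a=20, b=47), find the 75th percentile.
40.2500

We have X ~ Uniform(a=20, b=47).

We want to find x such that P(X ≤ x) = 0.75.

This is the 75th percentile, which means 75% of values fall below this point.

Using the inverse CDF (quantile function):
x = F⁻¹(0.75) = 40.2500

Verification: P(X ≤ 40.2500) = 0.75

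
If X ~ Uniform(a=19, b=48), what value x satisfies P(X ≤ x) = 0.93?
45.9700

We have X ~ Uniform(a=19, b=48).

We want to find x such that P(X ≤ x) = 0.93.

This is the 93rd percentile, which means 93% of values fall below this point.

Using the inverse CDF (quantile function):
x = F⁻¹(0.93) = 45.9700

Verification: P(X ≤ 45.9700) = 0.93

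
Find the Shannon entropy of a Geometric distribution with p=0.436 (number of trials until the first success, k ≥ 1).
1.5709 nats

We have X ~ Geometric(p=0.436) (number of trials until the first success, k ≥ 1).

The Shannon entropy measures the uncertainty or information content of the distribution.

For a Geometric distribution with p=0.436 (number of trials until the first success, k ≥ 1):
H(X) = 1.5709 nats

(In bits, this would be 2.2664 bits.)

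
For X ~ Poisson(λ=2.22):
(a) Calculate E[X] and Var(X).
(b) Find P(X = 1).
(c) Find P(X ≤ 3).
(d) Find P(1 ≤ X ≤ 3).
(a) E[X] = 2.2200, Var(X) = 2.2200
(b) P(X = 1) = 0.241112
(c) P(X ≤ 3) = 0.815405
(d) P(1 ≤ X ≤ 3) = 0.706796

We have X ~ Poisson(λ=2.22).

(a) Moments:
E[X] = 2.2200
Var(X) = 2.2200
σ = √Var(X) = 1.4900

(b) Point probability using PMF:
P(X = 1) = 0.241112

(c) Cumulative probability using CDF:
P(X ≤ 3) = F(3) = 0.815405

(d) Range probability:
P(1 ≤ X ≤ 3) = P(X ≤ 3) - P(X ≤ 0)
                   = F(3) - F(0)
                   = 0.815405 - 0.108609
                   = 0.706796

This means approximately 70.7% of outcomes fall in the interval [1, 3].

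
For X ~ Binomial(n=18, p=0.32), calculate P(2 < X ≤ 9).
0.925208

We have X ~ Binomial(n=18, p=0.32).

To find P(2 < X ≤ 9), we use:
P(2 < X ≤ 9) = P(X ≤ 9) - P(X ≤ 2)
                 = F(9) - F(2)
                 = 0.967105 - 0.041897
                 = 0.925208

So there's approximately a 92.5% chance that X falls in this range.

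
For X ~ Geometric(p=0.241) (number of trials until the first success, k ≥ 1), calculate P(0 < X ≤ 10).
0.936552

We have X ~ Geometric(p=0.241) (number of trials until the first success, k ≥ 1).

To find P(0 < X ≤ 10), we use:
P(0 < X ≤ 10) = P(X ≤ 10) - P(X ≤ 0)
                 = F(10) - F(0)
                 = 0.936552 - 0.000000
                 = 0.936552

So there's approximately a 93.7% chance that X falls in this range.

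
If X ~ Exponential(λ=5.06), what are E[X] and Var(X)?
E[X] = 0.1976, Var(X) = 0.0391

We have X ~ Exponential(λ=5.06).

For an Exponential distribution with λ=5.06:

Expected value:
E[X] = 0.1976

Variance:
Var(X) = 0.0391

Standard deviation:
σ = √Var(X) = 0.1976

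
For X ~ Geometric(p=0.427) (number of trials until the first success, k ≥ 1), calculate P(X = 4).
0.080333

We have X ~ Geometric(p=0.427) (number of trials until the first success, k ≥ 1).

For a Geometric distribution, the PMF gives us the probability of each outcome.

Using the PMF formula:
P(X = 4) = 0.080333

Rounded to 4 decimal places: 0.0803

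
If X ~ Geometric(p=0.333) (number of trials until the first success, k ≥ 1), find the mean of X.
3.0030

We have X ~ Geometric(p=0.333) (number of trials until the first success, k ≥ 1).

For a Geometric distribution with p=0.333 (number of trials until the first success, k ≥ 1):
E[X] = 3.0030

This is the expected (average) value of X.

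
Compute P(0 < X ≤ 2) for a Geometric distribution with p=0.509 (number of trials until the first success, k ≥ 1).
0.758919

We have X ~ Geometric(p=0.509) (number of trials until the first success, k ≥ 1).

To find P(0 < X ≤ 2), we use:
P(0 < X ≤ 2) = P(X ≤ 2) - P(X ≤ 0)
                 = F(2) - F(0)
                 = 0.758919 - 0.000000
                 = 0.758919

So there's approximately a 75.9% chance that X falls in this range.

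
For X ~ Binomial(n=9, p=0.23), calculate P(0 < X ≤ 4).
0.869880

We have X ~ Binomial(n=9, p=0.23).

To find P(0 < X ≤ 4), we use:
P(0 < X ≤ 4) = P(X ≤ 4) - P(X ≤ 0)
                 = F(4) - F(0)
                 = 0.965032 - 0.095152
                 = 0.869880

So there's approximately a 87.0% chance that X falls in this range.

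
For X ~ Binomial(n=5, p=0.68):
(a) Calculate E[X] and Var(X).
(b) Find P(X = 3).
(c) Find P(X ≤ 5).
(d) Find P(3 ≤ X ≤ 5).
(a) E[X] = 3.4000, Var(X) = 1.0880
(b) P(X = 3) = 0.321978
(c) P(X ≤ 5) = 1.000000
(d) P(3 ≤ X ≤ 5) = 0.809474

We have X ~ Binomial(n=5, p=0.68).

(a) Moments:
E[X] = 3.4000
Var(X) = 1.0880
σ = √Var(X) = 1.0431

(b) Point probability using PMF:
P(X = 3) = 0.321978

(c) Cumulative probability using CDF:
P(X ≤ 5) = F(5) = 1.000000

(d) Range probability:
P(3 ≤ X ≤ 5) = P(X ≤ 5) - P(X ≤ 2)
                   = F(5) - F(2)
                   = 1.000000 - 0.190526
                   = 0.809474

This means approximately 80.9% of outcomes fall in the interval [3, 5].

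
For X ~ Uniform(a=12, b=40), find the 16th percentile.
16.4800

We have X ~ Uniform(a=12, b=40).

We want to find x such that P(X ≤ x) = 0.16.

This is the 16th percentile, which means 16% of values fall below this point.

Using the inverse CDF (quantile function):
x = F⁻¹(0.16) = 16.4800

Verification: P(X ≤ 16.4800) = 0.16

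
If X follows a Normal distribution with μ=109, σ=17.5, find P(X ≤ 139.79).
0.960748

We have X ~ Normal(μ=109, σ=17.5).

The CDF gives us P(X ≤ k).

Using the CDF:
P(X ≤ 139.79) = 0.960748

This means there's approximately a 96.1% chance that X is at most 139.79.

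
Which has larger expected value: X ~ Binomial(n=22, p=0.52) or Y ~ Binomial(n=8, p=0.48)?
X has larger mean (11.4400 > 3.8400)

Compute the expected value for each distribution:

X ~ Binomial(n=22, p=0.52):
E[X] = 11.4400

Y ~ Binomial(n=8, p=0.48):
E[Y] = 3.8400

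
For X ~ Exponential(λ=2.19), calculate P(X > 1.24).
0.066165

We have X ~ Exponential(λ=2.19).

P(X > 1.24) = 1 - P(X ≤ 1.24)
                = 1 - F(1.24)
                = 1 - 0.933835
                = 0.066165

So there's approximately a 6.6% chance that X exceeds 1.24.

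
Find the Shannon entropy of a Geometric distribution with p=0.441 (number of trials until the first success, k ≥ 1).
1.5559 nats

We have X ~ Geometric(p=0.441) (number of trials until the first success, k ≥ 1).

The Shannon entropy measures the uncertainty or information content of the distribution.

For a Geometric distribution with p=0.441 (number of trials until the first success, k ≥ 1):
H(X) = 1.5559 nats

(In bits, this would be 2.2447 bits.)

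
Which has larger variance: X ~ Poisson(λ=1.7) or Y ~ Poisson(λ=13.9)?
Y has larger variance (13.9000 > 1.7000)

Compute the variance for each distribution:

X ~ Poisson(λ=1.7):
Var(X) = 1.7000

Y ~ Poisson(λ=13.9):
Var(Y) = 13.9000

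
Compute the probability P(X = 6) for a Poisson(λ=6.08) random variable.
0.160538

We have X ~ Poisson(λ=6.08).

For a Poisson distribution, the PMF gives us the probability of each outcome.

Using the PMF formula:
P(X = 6) = 0.160538

Rounded to 4 decimal places: 0.1605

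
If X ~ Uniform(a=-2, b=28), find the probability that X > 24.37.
0.121000

We have X ~ Uniform(a=-2, b=28).

P(X > 24.37) = 1 - P(X ≤ 24.37)
                = 1 - F(24.37)
                = 1 - 0.879000
                = 0.121000

So there's approximately a 12.1% chance that X exceeds 24.37.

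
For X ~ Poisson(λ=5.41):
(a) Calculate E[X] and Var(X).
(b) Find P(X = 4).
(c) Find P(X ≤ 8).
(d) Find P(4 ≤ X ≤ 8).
(a) E[X] = 5.4100, Var(X) = 5.4100
(b) P(X = 4) = 0.159604
(c) P(X ≤ 8) = 0.901838
(d) P(4 ≤ X ≤ 8) = 0.689730

We have X ~ Poisson(λ=5.41).

(a) Moments:
E[X] = 5.4100
Var(X) = 5.4100
σ = √Var(X) = 2.3259

(b) Point probability using PMF:
P(X = 4) = 0.159604

(c) Cumulative probability using CDF:
P(X ≤ 8) = F(8) = 0.901838

(d) Range probability:
P(4 ≤ X ≤ 8) = P(X ≤ 8) - P(X ≤ 3)
                   = F(8) - F(3)
                   = 0.901838 - 0.212108
                   = 0.689730

This means approximately 69.0% of outcomes fall in the interval [4, 8].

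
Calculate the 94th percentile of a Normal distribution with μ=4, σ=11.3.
21.5689

We have X ~ Normal(μ=4, σ=11.3).

We want to find x such that P(X ≤ x) = 0.94.

This is the 94th percentile, which means 94% of values fall below this point.

Using the inverse CDF (quantile function):
x = F⁻¹(0.94) = 21.5689

Verification: P(X ≤ 21.5689) = 0.94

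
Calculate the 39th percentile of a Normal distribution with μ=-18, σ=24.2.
-24.7595

We have X ~ Normal(μ=-18, σ=24.2).

We want to find x such that P(X ≤ x) = 0.39.

This is the 39th percentile, which means 39% of values fall below this point.

Using the inverse CDF (quantile function):
x = F⁻¹(0.39) = -24.7595

Verification: P(X ≤ -24.7595) = 0.39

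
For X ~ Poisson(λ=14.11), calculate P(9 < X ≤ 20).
0.844578

We have X ~ Poisson(λ=14.11).

To find P(9 < X ≤ 20), we use:
P(9 < X ≤ 20) = P(X ≤ 20) - P(X ≤ 9)
                 = F(20) - F(9)
                 = 0.948871 - 0.104293
                 = 0.844578

So there's approximately a 84.5% chance that X falls in this range.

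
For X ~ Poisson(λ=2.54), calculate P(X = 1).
0.200321

We have X ~ Poisson(λ=2.54).

For a Poisson distribution, the PMF gives us the probability of each outcome.

Using the PMF formula:
P(X = 1) = 0.200321

Rounded to 4 decimal places: 0.2003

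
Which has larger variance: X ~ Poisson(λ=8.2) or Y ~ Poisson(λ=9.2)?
Y has larger variance (9.2000 > 8.2000)

Compute the variance for each distribution:

X ~ Poisson(λ=8.2):
Var(X) = 8.2000

Y ~ Poisson(λ=9.2):
Var(Y) = 9.2000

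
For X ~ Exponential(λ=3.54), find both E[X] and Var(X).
E[X] = 0.2825, Var(X) = 0.0798

We have X ~ Exponential(λ=3.54).

For an Exponential distribution with λ=3.54:

Expected value:
E[X] = 0.2825

Variance:
Var(X) = 0.0798

Standard deviation:
σ = √Var(X) = 0.2825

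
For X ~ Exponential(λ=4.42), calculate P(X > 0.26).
0.316890

We have X ~ Exponential(λ=4.42).

P(X > 0.26) = 1 - P(X ≤ 0.26)
                = 1 - F(0.26)
                = 1 - 0.683110
                = 0.316890

So there's approximately a 31.7% chance that X exceeds 0.26.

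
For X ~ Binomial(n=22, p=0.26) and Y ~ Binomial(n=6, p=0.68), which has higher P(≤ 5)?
Y has higher probability (P(Y ≤ 5) = 0.9011 > P(X ≤ 5) = 0.4733)

Compute P(≤ 5) for each distribution:

X ~ Binomial(n=22, p=0.26):
P(X ≤ 5) = 0.4733

Y ~ Binomial(n=6, p=0.68):
P(Y ≤ 5) = 0.9011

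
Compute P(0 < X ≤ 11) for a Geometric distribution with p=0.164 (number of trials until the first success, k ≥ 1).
0.860598

We have X ~ Geometric(p=0.164) (number of trials until the first success, k ≥ 1).

To find P(0 < X ≤ 11), we use:
P(0 < X ≤ 11) = P(X ≤ 11) - P(X ≤ 0)
                 = F(11) - F(0)
                 = 0.860598 - 0.000000
                 = 0.860598

So there's approximately a 86.1% chance that X falls in this range.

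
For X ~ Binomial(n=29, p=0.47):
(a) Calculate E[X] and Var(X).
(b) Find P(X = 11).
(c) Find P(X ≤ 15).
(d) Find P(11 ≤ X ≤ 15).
(a) E[X] = 13.6300, Var(X) = 7.2239
(b) P(X = 11) = 0.093129
(c) P(X ≤ 15) = 0.756974
(d) P(11 ≤ X ≤ 15) = 0.635367

We have X ~ Binomial(n=29, p=0.47).

(a) Moments:
E[X] = 13.6300
Var(X) = 7.2239
σ = √Var(X) = 2.6877

(b) Point probability using PMF:
P(X = 11) = 0.093129

(c) Cumulative probability using CDF:
P(X ≤ 15) = F(15) = 0.756974

(d) Range probability:
P(11 ≤ X ≤ 15) = P(X ≤ 15) - P(X ≤ 10)
                   = F(15) - F(10)
                   = 0.756974 - 0.121607
                   = 0.635367

This means approximately 63.5% of outcomes fall in the interval [11, 15].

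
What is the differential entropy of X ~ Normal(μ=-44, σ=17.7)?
4.2925 nats

We have X ~ Normal(μ=-44, σ=17.7).

The differential entropy measures the uncertainty or information content of the distribution.

For a Normal distribution with μ=-44, σ=17.7:
h(X) = 4.2925 nats

(In bits, this would be 6.1928 bits.)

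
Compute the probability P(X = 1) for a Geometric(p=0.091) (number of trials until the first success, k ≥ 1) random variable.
0.091000

We have X ~ Geometric(p=0.091) (number of trials until the first success, k ≥ 1).

For a Geometric distribution, the PMF gives us the probability of each outcome.

Using the PMF formula:
P(X = 1) = 0.091000

Rounded to 4 decimal places: 0.0910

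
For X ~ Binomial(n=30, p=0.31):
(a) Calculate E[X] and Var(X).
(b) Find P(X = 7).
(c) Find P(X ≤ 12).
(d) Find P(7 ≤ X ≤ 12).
(a) E[X] = 9.3000, Var(X) = 6.4170
(b) P(X = 7) = 0.110102
(c) P(X ≤ 12) = 0.894747
(d) P(7 ≤ X ≤ 12) = 0.761857

We have X ~ Binomial(n=30, p=0.31).

(a) Moments:
E[X] = 9.3000
Var(X) = 6.4170
σ = √Var(X) = 2.5332

(b) Point probability using PMF:
P(X = 7) = 0.110102

(c) Cumulative probability using CDF:
P(X ≤ 12) = F(12) = 0.894747

(d) Range probability:
P(7 ≤ X ≤ 12) = P(X ≤ 12) - P(X ≤ 6)
                   = F(12) - F(6)
                   = 0.894747 - 0.132891
                   = 0.761857

This means approximately 76.2% of outcomes fall in the interval [7, 12].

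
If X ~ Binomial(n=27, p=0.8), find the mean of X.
21.6000

We have X ~ Binomial(n=27, p=0.8).

For a Binomial distribution with n=27, p=0.8:
E[X] = 21.6000

This is the expected (average) value of X.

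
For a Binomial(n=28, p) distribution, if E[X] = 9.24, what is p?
p = 0.33

For a Binomial(n, p) distribution:
E[X] = n × p

Given n = 28 and E[X] = 9.24:
9.24 = 28 × p
p = 9.24 / 28 = 0.33

Verification: Binomial(28, 0.33) has E[X] = 9.24 ✓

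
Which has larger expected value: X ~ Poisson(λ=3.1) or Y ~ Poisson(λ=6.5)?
Y has larger mean (6.5000 > 3.1000)

Compute the expected value for each distribution:

X ~ Poisson(λ=3.1):
E[X] = 3.1000

Y ~ Poisson(λ=6.5):
E[Y] = 6.5000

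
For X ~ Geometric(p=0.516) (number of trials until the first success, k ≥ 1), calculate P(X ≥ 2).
0.484000

We have X ~ Geometric(p=0.516) (number of trials until the first success, k ≥ 1).

For discrete distributions, P(X ≥ 2) = 1 - P(X ≤ 1).

P(X ≤ 1) = 0.516000
P(X ≥ 2) = 1 - 0.516000 = 0.484000

So there's approximately a 48.4% chance that X is at least 2.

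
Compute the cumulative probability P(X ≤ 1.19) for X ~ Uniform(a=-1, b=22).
0.095217

We have X ~ Uniform(a=-1, b=22).

The CDF gives us P(X ≤ k).

Using the CDF:
P(X ≤ 1.19) = 0.095217

This means there's approximately a 9.5% chance that X is at most 1.19.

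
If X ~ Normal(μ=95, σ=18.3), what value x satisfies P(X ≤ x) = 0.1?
71.5476

We have X ~ Normal(μ=95, σ=18.3).

We want to find x such that P(X ≤ x) = 0.1.

This is the 10th percentile, which means 10% of values fall below this point.

Using the inverse CDF (quantile function):
x = F⁻¹(0.1) = 71.5476

Verification: P(X ≤ 71.5476) = 0.1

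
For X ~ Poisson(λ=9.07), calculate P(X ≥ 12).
0.203835

We have X ~ Poisson(λ=9.07).

For discrete distributions, P(X ≥ 12) = 1 - P(X ≤ 11).

P(X ≤ 11) = 0.796165
P(X ≥ 12) = 1 - 0.796165 = 0.203835

So there's approximately a 20.4% chance that X is at least 12.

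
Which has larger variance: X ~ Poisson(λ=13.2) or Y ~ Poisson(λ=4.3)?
X has larger variance (13.2000 > 4.3000)

Compute the variance for each distribution:

X ~ Poisson(λ=13.2):
Var(X) = 13.2000

Y ~ Poisson(λ=4.3):
Var(Y) = 4.3000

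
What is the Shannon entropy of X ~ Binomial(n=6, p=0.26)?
1.4569 nats

We have X ~ Binomial(n=6, p=0.26).

The Shannon entropy measures the uncertainty or information content of the distribution.

For a Binomial distribution with n=6, p=0.26:
H(X) = 1.4569 nats

(In bits, this would be 2.1018 bits.)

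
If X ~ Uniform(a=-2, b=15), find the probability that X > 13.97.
0.060588

We have X ~ Uniform(a=-2, b=15).

P(X > 13.97) = 1 - P(X ≤ 13.97)
                = 1 - F(13.97)
                = 1 - 0.939412
                = 0.060588

So there's approximately a 6.1% chance that X exceeds 13.97.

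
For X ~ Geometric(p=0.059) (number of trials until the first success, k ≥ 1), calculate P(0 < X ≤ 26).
0.794255

We have X ~ Geometric(p=0.059) (number of trials until the first success, k ≥ 1).

To find P(0 < X ≤ 26), we use:
P(0 < X ≤ 26) = P(X ≤ 26) - P(X ≤ 0)
                 = F(26) - F(0)
                 = 0.794255 - 0.000000
                 = 0.794255

So there's approximately a 79.4% chance that X falls in this range.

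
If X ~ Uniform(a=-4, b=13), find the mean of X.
4.5000

We have X ~ Uniform(a=-4, b=13).

For a Uniform distribution with a=-4, b=13:
E[X] = 4.5000

This is the expected (average) value of X.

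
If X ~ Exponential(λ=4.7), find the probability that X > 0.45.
0.120633

We have X ~ Exponential(λ=4.7).

P(X > 0.45) = 1 - P(X ≤ 0.45)
                = 1 - F(0.45)
                = 1 - 0.879367
                = 0.120633

So there's approximately a 12.1% chance that X exceeds 0.45.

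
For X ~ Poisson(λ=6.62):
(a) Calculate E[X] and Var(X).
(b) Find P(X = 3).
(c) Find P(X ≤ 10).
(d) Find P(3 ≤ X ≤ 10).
(a) E[X] = 6.6200, Var(X) = 6.6200
(b) P(X = 3) = 0.064475
(c) P(X ≤ 10) = 0.926251
(d) P(3 ≤ X ≤ 10) = 0.886872

We have X ~ Poisson(λ=6.62).

(a) Moments:
E[X] = 6.6200
Var(X) = 6.6200
σ = √Var(X) = 2.5729

(b) Point probability using PMF:
P(X = 3) = 0.064475

(c) Cumulative probability using CDF:
P(X ≤ 10) = F(10) = 0.926251

(d) Range probability:
P(3 ≤ X ≤ 10) = P(X ≤ 10) - P(X ≤ 2)
                   = F(10) - F(2)
                   = 0.926251 - 0.039379
                   = 0.886872

This means approximately 88.7% of outcomes fall in the interval [3, 10].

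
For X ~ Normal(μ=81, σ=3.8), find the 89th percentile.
85.6608

We have X ~ Normal(μ=81, σ=3.8).

We want to find x such that P(X ≤ x) = 0.89.

This is the 89th percentile, which means 89% of values fall below this point.

Using the inverse CDF (quantile function):
x = F⁻¹(0.89) = 85.6608

Verification: P(X ≤ 85.6608) = 0.89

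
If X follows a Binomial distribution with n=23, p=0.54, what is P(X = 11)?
0.138174

We have X ~ Binomial(n=23, p=0.54).

For a Binomial distribution, the PMF gives us the probability of each outcome.

Using the PMF formula:
P(X = 11) = 0.138174

Rounded to 4 decimal places: 0.1382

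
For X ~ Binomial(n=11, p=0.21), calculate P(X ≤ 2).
0.584217

We have X ~ Binomial(n=11, p=0.21).

The CDF gives us P(X ≤ k).

Using the CDF:
P(X ≤ 2) = 0.584217

This means there's approximately a 58.4% chance that X is at most 2.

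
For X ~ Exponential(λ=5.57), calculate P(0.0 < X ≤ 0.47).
0.927044

We have X ~ Exponential(λ=5.57).

To find P(0.0 < X ≤ 0.47), we use:
P(0.0 < X ≤ 0.47) = P(X ≤ 0.47) - P(X ≤ 0.0)
                 = F(0.47) - F(0.0)
                 = 0.927044 - 0.000000
                 = 0.927044

So there's approximately a 92.7% chance that X falls in this range.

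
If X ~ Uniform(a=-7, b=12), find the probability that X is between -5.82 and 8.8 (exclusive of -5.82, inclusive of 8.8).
0.769474

We have X ~ Uniform(a=-7, b=12).

To find P(-5.82 < X ≤ 8.8), we use:
P(-5.82 < X ≤ 8.8) = P(X ≤ 8.8) - P(X ≤ -5.82)
                 = F(8.8) - F(-5.82)
                 = 0.831579 - 0.062105
                 = 0.769474

So there's approximately a 76.9% chance that X falls in this range.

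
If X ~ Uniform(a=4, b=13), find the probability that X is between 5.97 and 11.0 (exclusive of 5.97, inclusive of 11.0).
0.558889

We have X ~ Uniform(a=4, b=13).

To find P(5.97 < X ≤ 11.0), we use:
P(5.97 < X ≤ 11.0) = P(X ≤ 11.0) - P(X ≤ 5.97)
                 = F(11.0) - F(5.97)
                 = 0.777778 - 0.218889
                 = 0.558889

So there's approximately a 55.9% chance that X falls in this range.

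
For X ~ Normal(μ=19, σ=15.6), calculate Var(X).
243.3600

We have X ~ Normal(μ=19, σ=15.6).

For a Normal distribution with μ=19, σ=15.6:
Var(X) = 243.3600

The variance measures the spread of the distribution around the mean.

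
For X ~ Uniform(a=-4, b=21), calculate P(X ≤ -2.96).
0.041600

We have X ~ Uniform(a=-4, b=21).

The CDF gives us P(X ≤ k).

Using the CDF:
P(X ≤ -2.96) = 0.041600

This means there's approximately a 4.2% chance that X is at most -2.96.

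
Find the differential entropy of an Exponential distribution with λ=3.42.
-0.2296 nats

We have X ~ Exponential(λ=3.42).

The differential entropy measures the uncertainty or information content of the distribution.

For an Exponential distribution with λ=3.42:
h(X) = -0.2296 nats

(In bits, this would be -0.3313 bits.)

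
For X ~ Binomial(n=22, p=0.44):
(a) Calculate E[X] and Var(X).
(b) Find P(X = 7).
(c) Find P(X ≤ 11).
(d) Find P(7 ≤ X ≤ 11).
(a) E[X] = 9.6800, Var(X) = 5.4208
(b) P(X = 7) = 0.090955
(c) P(X ≤ 11) = 0.783447
(d) P(7 ≤ X ≤ 11) = 0.699390

We have X ~ Binomial(n=22, p=0.44).

(a) Moments:
E[X] = 9.6800
Var(X) = 5.4208
σ = √Var(X) = 2.3283

(b) Point probability using PMF:
P(X = 7) = 0.090955

(c) Cumulative probability using CDF:
P(X ≤ 11) = F(11) = 0.783447

(d) Range probability:
P(7 ≤ X ≤ 11) = P(X ≤ 11) - P(X ≤ 6)
                   = F(11) - F(6)
                   = 0.783447 - 0.084057
                   = 0.699390

This means approximately 69.9% of outcomes fall in the interval [7, 11].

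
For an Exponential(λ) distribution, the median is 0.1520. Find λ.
λ = 4.5602

For X ~ Exponential(λ), the CDF is F(x) = 1 - e^(-λx).
The median m satisfies F(m) = 0.5:
1 - e^(-λm) = 0.5
e^(-λm) = 0.5
λm = ln(2)
m = ln(2) / λ

Given m = 0.1520:
λ = ln(2) / 0.1520 = 0.693147 / 0.1520 = 4.5602

Verification: ln(2) / 4.5602 = 0.1520 ✓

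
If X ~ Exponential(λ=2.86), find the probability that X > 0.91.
0.074081

We have X ~ Exponential(λ=2.86).

P(X > 0.91) = 1 - P(X ≤ 0.91)
                = 1 - F(0.91)
                = 1 - 0.925919
                = 0.074081

So there's approximately a 7.4% chance that X exceeds 0.91.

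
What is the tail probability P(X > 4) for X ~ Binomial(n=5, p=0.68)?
0.145393

We have X ~ Binomial(n=5, p=0.68).

P(X > 4) = 1 - P(X ≤ 4)
                = 1 - F(4)
                = 1 - 0.854607
                = 0.145393

So there's approximately a 14.5% chance that X exceeds 4.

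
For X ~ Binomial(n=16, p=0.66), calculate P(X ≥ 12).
0.318660

We have X ~ Binomial(n=16, p=0.66).

For discrete distributions, P(X ≥ 12) = 1 - P(X ≤ 11).

P(X ≤ 11) = 0.681340
P(X ≥ 12) = 1 - 0.681340 = 0.318660

So there's approximately a 31.9% chance that X is at least 12.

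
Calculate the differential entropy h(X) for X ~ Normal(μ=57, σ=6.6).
3.3060 nats

We have X ~ Normal(μ=57, σ=6.6).

The differential entropy measures the uncertainty or information content of the distribution.

For a Normal distribution with μ=57, σ=6.6:
h(X) = 3.3060 nats

(In bits, this would be 4.7696 bits.)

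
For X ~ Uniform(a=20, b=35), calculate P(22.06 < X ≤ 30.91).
0.590000

We have X ~ Uniform(a=20, b=35).

To find P(22.06 < X ≤ 30.91), we use:
P(22.06 < X ≤ 30.91) = P(X ≤ 30.91) - P(X ≤ 22.06)
                 = F(30.91) - F(22.06)
                 = 0.727333 - 0.137333
                 = 0.590000

So there's approximately a 59.0% chance that X falls in this range.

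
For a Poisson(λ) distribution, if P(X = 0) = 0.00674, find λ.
λ = 4.9997

For a Poisson(λ) distribution, the PMF at 0 is:
P(X = 0) = λ^0 e^(-λ) / 0! = e^(-λ)

Given P(X = 0) = 0.00674:
e^(-λ) = 0.00674
-λ = ln(0.00674)
λ = -ln(0.00674) = 4.9997

Verification: e^(-4.9997) = 0.00674 ✓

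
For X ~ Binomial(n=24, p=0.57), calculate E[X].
13.6800

We have X ~ Binomial(n=24, p=0.57).

For a Binomial distribution with n=24, p=0.57:
E[X] = 13.6800

This is the expected (average) value of X.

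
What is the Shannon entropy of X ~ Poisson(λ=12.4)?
2.6708 nats

We have X ~ Poisson(λ=12.4).

The Shannon entropy measures the uncertainty or information content of the distribution.

For a Poisson distribution with λ=12.4:
H(X) = 2.6708 nats

(In bits, this would be 3.8531 bits.)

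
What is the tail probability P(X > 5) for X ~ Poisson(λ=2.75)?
0.060835

We have X ~ Poisson(λ=2.75).

P(X > 5) = 1 - P(X ≤ 5)
                = 1 - F(5)
                = 1 - 0.939165
                = 0.060835

So there's approximately a 6.1% chance that X exceeds 5.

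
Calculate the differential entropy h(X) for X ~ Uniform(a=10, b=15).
1.6094 nats

We have X ~ Uniform(a=10, b=15).

The differential entropy measures the uncertainty or information content of the distribution.

For a Uniform distribution with a=10, b=15:
h(X) = 1.6094 nats

(In bits, this would be 2.3219 bits.)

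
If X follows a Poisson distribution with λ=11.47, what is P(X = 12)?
0.112997

We have X ~ Poisson(λ=11.47).

For a Poisson distribution, the PMF gives us the probability of each outcome.

Using the PMF formula:
P(X = 12) = 0.112997

Rounded to 4 decimal places: 0.1130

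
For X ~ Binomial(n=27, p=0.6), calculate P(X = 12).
0.040631

We have X ~ Binomial(n=27, p=0.6).

For a Binomial distribution, the PMF gives us the probability of each outcome.

Using the PMF formula:
P(X = 12) = 0.040631

Rounded to 4 decimal places: 0.0406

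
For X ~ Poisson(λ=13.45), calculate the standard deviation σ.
3.6674

We have X ~ Poisson(λ=13.45).

For a Poisson distribution with λ=13.45:
σ = √Var(X) = 3.6674

The standard deviation is the square root of the variance.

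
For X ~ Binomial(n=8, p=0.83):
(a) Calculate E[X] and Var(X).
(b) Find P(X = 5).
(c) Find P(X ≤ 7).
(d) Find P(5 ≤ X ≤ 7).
(a) E[X] = 6.6400, Var(X) = 1.1288
(b) P(X = 5) = 0.108374
(c) P(X ≤ 7) = 0.774771
(d) P(5 ≤ X ≤ 7) = 0.741984

We have X ~ Binomial(n=8, p=0.83).

(a) Moments:
E[X] = 6.6400
Var(X) = 1.1288
σ = √Var(X) = 1.0624

(b) Point probability using PMF:
P(X = 5) = 0.108374

(c) Cumulative probability using CDF:
P(X ≤ 7) = F(7) = 0.774771

(d) Range probability:
P(5 ≤ X ≤ 7) = P(X ≤ 7) - P(X ≤ 4)
                   = F(7) - F(4)
                   = 0.774771 - 0.032786
                   = 0.741984

This means approximately 74.2% of outcomes fall in the interval [5, 7].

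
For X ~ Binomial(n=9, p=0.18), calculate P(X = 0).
0.167620

We have X ~ Binomial(n=9, p=0.18).

For a Binomial distribution, the PMF gives us the probability of each outcome.

Using the PMF formula:
P(X = 0) = 0.167620

Rounded to 4 decimal places: 0.1676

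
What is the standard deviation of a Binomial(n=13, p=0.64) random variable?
1.7307

We have X ~ Binomial(n=13, p=0.64).

For a Binomial distribution with n=13, p=0.64:
σ = √Var(X) = 1.7307

The standard deviation is the square root of the variance.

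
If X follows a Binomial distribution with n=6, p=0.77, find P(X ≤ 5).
0.791578

We have X ~ Binomial(n=6, p=0.77).

The CDF gives us P(X ≤ k).

Using the CDF:
P(X ≤ 5) = 0.791578

This means there's approximately a 79.2% chance that X is at most 5.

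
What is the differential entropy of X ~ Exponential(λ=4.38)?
-0.4770 nats

We have X ~ Exponential(λ=4.38).

The differential entropy measures the uncertainty or information content of the distribution.

For an Exponential distribution with λ=4.38:
h(X) = -0.4770 nats

(In bits, this would be -0.6882 bits.)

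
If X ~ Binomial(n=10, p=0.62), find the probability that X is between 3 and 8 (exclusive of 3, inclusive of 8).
0.898836

We have X ~ Binomial(n=10, p=0.62).

To find P(3 < X ≤ 8), we use:
P(3 < X ≤ 8) = P(X ≤ 8) - P(X ≤ 3)
                 = F(8) - F(3)
                 = 0.940166 - 0.041330
                 = 0.898836

So there's approximately a 89.9% chance that X falls in this range.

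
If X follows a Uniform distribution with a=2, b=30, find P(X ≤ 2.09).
0.003214

We have X ~ Uniform(a=2, b=30).

The CDF gives us P(X ≤ k).

Using the CDF:
P(X ≤ 2.09) = 0.003214

This means there's approximately a 0.3% chance that X is at most 2.09.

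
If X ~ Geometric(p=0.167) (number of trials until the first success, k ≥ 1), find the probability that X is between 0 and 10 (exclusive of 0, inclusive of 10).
0.839139

We have X ~ Geometric(p=0.167) (number of trials until the first success, k ≥ 1).

To find P(0 < X ≤ 10), we use:
P(0 < X ≤ 10) = P(X ≤ 10) - P(X ≤ 0)
                 = F(10) - F(0)
                 = 0.839139 - 0.000000
                 = 0.839139

So there's approximately a 83.9% chance that X falls in this range.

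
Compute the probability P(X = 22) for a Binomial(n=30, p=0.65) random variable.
0.100928

We have X ~ Binomial(n=30, p=0.65).

For a Binomial distribution, the PMF gives us the probability of each outcome.

Using the PMF formula:
P(X = 22) = 0.100928

Rounded to 4 decimal places: 0.1009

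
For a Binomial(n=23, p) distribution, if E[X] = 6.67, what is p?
p = 0.29

For a Binomial(n, p) distribution:
E[X] = n × p

Given n = 23 and E[X] = 6.67:
6.67 = 23 × p
p = 6.67 / 23 = 0.29

Verification: Binomial(23, 0.29) has E[X] = 6.67 ✓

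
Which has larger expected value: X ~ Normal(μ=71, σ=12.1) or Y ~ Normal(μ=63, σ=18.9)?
X has larger mean (71.0000 > 63.0000)

Compute the expected value for each distribution:

X ~ Normal(μ=71, σ=12.1):
E[X] = 71.0000

Y ~ Normal(μ=63, σ=18.9):
E[Y] = 63.0000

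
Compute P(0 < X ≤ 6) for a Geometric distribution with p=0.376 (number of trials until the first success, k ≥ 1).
0.940965

We have X ~ Geometric(p=0.376) (number of trials until the first success, k ≥ 1).

To find P(0 < X ≤ 6), we use:
P(0 < X ≤ 6) = P(X ≤ 6) - P(X ≤ 0)
                 = F(6) - F(0)
                 = 0.940965 - 0.000000
                 = 0.940965

So there's approximately a 94.1% chance that X falls in this range.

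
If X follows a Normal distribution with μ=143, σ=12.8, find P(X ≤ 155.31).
0.831905

We have X ~ Normal(μ=143, σ=12.8).

The CDF gives us P(X ≤ k).

Using the CDF:
P(X ≤ 155.31) = 0.831905

This means there's approximately a 83.2% chance that X is at most 155.31.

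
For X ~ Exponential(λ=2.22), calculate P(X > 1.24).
0.063749

We have X ~ Exponential(λ=2.22).

P(X > 1.24) = 1 - P(X ≤ 1.24)
                = 1 - F(1.24)
                = 1 - 0.936251
                = 0.063749

So there's approximately a 6.4% chance that X exceeds 1.24.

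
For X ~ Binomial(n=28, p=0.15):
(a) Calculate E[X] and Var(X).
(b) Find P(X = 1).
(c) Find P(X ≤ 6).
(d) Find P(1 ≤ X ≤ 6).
(a) E[X] = 4.2000, Var(X) = 3.5700
(b) P(X = 1) = 0.052187
(c) P(X ≤ 6) = 0.884764
(d) P(1 ≤ X ≤ 6) = 0.874202

We have X ~ Binomial(n=28, p=0.15).

(a) Moments:
E[X] = 4.2000
Var(X) = 3.5700
σ = √Var(X) = 1.8894

(b) Point probability using PMF:
P(X = 1) = 0.052187

(c) Cumulative probability using CDF:
P(X ≤ 6) = F(6) = 0.884764

(d) Range probability:
P(1 ≤ X ≤ 6) = P(X ≤ 6) - P(X ≤ 0)
                   = F(6) - F(0)
                   = 0.884764 - 0.010562
                   = 0.874202

This means approximately 87.4% of outcomes fall in the interval [1, 6].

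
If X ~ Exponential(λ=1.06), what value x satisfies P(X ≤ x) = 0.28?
0.3099

We have X ~ Exponential(λ=1.06).

We want to find x such that P(X ≤ x) = 0.28.

This is the 28th percentile, which means 28% of values fall below this point.

Using the inverse CDF (quantile function):
x = F⁻¹(0.28) = 0.3099

Verification: P(X ≤ 0.3099) = 0.28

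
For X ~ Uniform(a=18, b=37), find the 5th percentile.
18.9500

We have X ~ Uniform(a=18, b=37).

We want to find x such that P(X ≤ x) = 0.05.

This is the 5th percentile, which means 5% of values fall below this point.

Using the inverse CDF (quantile function):
x = F⁻¹(0.05) = 18.9500

Verification: P(X ≤ 18.9500) = 0.05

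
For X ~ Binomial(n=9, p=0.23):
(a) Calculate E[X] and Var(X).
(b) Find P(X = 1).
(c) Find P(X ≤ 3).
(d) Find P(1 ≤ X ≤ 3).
(a) E[X] = 2.0700, Var(X) = 1.5939
(b) P(X = 1) = 0.255797
(c) P(X ≤ 3) = 0.869591
(d) P(1 ≤ X ≤ 3) = 0.774439

We have X ~ Binomial(n=9, p=0.23).

(a) Moments:
E[X] = 2.0700
Var(X) = 1.5939
σ = √Var(X) = 1.2625

(b) Point probability using PMF:
P(X = 1) = 0.255797

(c) Cumulative probability using CDF:
P(X ≤ 3) = F(3) = 0.869591

(d) Range probability:
P(1 ≤ X ≤ 3) = P(X ≤ 3) - P(X ≤ 0)
                   = F(3) - F(0)
                   = 0.869591 - 0.095152
                   = 0.774439

This means approximately 77.4% of outcomes fall in the interval [1, 3].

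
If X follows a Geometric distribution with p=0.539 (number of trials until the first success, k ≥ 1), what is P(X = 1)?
0.539000

We have X ~ Geometric(p=0.539) (number of trials until the first success, k ≥ 1).

For a Geometric distribution, the PMF gives us the probability of each outcome.

Using the PMF formula:
P(X = 1) = 0.539000

Rounded to 4 decimal places: 0.5390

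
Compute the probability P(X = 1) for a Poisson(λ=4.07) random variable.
0.069505

We have X ~ Poisson(λ=4.07).

For a Poisson distribution, the PMF gives us the probability of each outcome.

Using the PMF formula:
P(X = 1) = 0.069505

Rounded to 4 decimal places: 0.0695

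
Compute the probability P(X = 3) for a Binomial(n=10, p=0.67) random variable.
0.015382

We have X ~ Binomial(n=10, p=0.67).

For a Binomial distribution, the PMF gives us the probability of each outcome.

Using the PMF formula:
P(X = 3) = 0.015382

Rounded to 4 decimal places: 0.0154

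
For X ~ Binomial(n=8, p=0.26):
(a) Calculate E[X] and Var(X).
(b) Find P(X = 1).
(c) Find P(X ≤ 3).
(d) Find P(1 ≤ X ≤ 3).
(a) E[X] = 2.0800, Var(X) = 1.5392
(b) P(X = 1) = 0.252747
(c) P(X ≤ 3) = 0.871883
(d) P(1 ≤ X ≤ 3) = 0.781964

We have X ~ Binomial(n=8, p=0.26).

(a) Moments:
E[X] = 2.0800
Var(X) = 1.5392
σ = √Var(X) = 1.2406

(b) Point probability using PMF:
P(X = 1) = 0.252747

(c) Cumulative probability using CDF:
P(X ≤ 3) = F(3) = 0.871883

(d) Range probability:
P(1 ≤ X ≤ 3) = P(X ≤ 3) - P(X ≤ 0)
                   = F(3) - F(0)
                   = 0.871883 - 0.089919
                   = 0.781964

This means approximately 78.2% of outcomes fall in the interval [1, 3].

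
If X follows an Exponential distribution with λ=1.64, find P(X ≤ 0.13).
0.192005

We have X ~ Exponential(λ=1.64).

The CDF gives us P(X ≤ k).

Using the CDF:
P(X ≤ 0.13) = 0.192005

This means there's approximately a 19.2% chance that X is at most 0.13.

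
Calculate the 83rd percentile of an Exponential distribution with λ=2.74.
0.6467

We have X ~ Exponential(λ=2.74).

We want to find x such that P(X ≤ x) = 0.83.

This is the 83rd percentile, which means 83% of values fall below this point.

Using the inverse CDF (quantile function):
x = F⁻¹(0.83) = 0.6467

Verification: P(X ≤ 0.6467) = 0.83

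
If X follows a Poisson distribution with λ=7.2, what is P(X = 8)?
0.133727

We have X ~ Poisson(λ=7.2).

For a Poisson distribution, the PMF gives us the probability of each outcome.

Using the PMF formula:
P(X = 8) = 0.133727

Rounded to 4 decimal places: 0.1337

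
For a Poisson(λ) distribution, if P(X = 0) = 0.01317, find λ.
λ = 4.3298

For a Poisson(λ) distribution, the PMF at 0 is:
P(X = 0) = λ^0 e^(-λ) / 0! = e^(-λ)

Given P(X = 0) = 0.01317:
e^(-λ) = 0.01317
-λ = ln(0.01317)
λ = -ln(0.01317) = 4.3298

Verification: e^(-4.3298) = 0.01317 ✓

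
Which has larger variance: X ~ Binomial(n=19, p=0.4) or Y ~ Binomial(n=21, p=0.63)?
Y has larger variance (4.8951 > 4.5600)

Compute the variance for each distribution:

X ~ Binomial(n=19, p=0.4):
Var(X) = 4.5600

Y ~ Binomial(n=21, p=0.63):
Var(Y) = 4.8951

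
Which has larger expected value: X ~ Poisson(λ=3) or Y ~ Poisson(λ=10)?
Y has larger mean (10.0000 > 3.0000)

Compute the expected value for each distribution:

X ~ Poisson(λ=3):
E[X] = 3.0000

Y ~ Poisson(λ=10):
E[Y] = 10.0000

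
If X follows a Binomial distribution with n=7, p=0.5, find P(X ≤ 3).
0.500000

We have X ~ Binomial(n=7, p=0.5).

The CDF gives us P(X ≤ k).

Using the CDF:
P(X ≤ 3) = 0.500000

This means there's approximately a 50.0% chance that X is at most 3.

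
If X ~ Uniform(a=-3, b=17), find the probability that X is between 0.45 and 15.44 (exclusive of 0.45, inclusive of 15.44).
0.749500

We have X ~ Uniform(a=-3, b=17).

To find P(0.45 < X ≤ 15.44), we use:
P(0.45 < X ≤ 15.44) = P(X ≤ 15.44) - P(X ≤ 0.45)
                 = F(15.44) - F(0.45)
                 = 0.922000 - 0.172500
                 = 0.749500

So there's approximately a 74.9% chance that X falls in this range.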